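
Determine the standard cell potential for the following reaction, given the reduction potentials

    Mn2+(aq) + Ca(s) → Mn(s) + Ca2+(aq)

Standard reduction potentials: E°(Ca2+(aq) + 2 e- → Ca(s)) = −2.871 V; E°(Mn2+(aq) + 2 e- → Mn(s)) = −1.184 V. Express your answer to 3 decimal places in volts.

In the reaction as written, Mn2+(aq) is reduced (cathode) and Ca2+(aq) is produced by oxidation at the anode.
E°cell = E°(cathode) − E°(anode) = −1.184 − (−2.871) = +1.687 V.

+1.687 V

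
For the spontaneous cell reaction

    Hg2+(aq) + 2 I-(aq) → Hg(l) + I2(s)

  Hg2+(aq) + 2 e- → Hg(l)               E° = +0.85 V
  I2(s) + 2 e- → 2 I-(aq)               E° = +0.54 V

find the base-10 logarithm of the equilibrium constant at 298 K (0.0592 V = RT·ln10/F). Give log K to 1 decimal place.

The Hg²⁺/Hg couple is reduced (cathode); E°cell = +0.85 − (+0.54) = +0.31 V with n = 2.
At equilibrium E = 0, so log K = nE°cell / 0.0592 = (2)(+0.31) / 0.0592 = 10.5.

log K = 10.5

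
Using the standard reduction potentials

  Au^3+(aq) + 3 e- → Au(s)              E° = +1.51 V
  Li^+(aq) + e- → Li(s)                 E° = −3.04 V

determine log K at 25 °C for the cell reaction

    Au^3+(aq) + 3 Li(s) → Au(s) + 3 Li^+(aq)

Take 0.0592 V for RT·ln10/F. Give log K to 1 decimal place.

The Au³⁺/Au couple is reduced (cathode); E°cell = +1.51 − (−3.04) = +4.55 V with n = 3.
At equilibrium E = 0, so log K = nE°cell / 0.0592 = (3)(+4.55) / 0.0592 = 230.6.

log K = 230.6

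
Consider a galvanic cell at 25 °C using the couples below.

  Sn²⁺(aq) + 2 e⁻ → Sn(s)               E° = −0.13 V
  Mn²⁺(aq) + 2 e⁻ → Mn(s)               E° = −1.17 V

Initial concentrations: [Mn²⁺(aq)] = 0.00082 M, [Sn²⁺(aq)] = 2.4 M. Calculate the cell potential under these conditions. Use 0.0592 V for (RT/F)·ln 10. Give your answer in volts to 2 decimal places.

+1.14 V

Since E°(Sn²⁺/Sn) > E°(Mn²⁺/Mn), Sn²⁺/Sn serves as the cathode.
E°cell = −0.13 − (−1.17) = +1.04 V, with n = 2 electrons transferred.
Balancing gives Sn²⁺(aq) + Mn(s) → Sn(s) + Mn²⁺(aq); hence Q = [Mn²⁺(aq)] / [Sn²⁺(aq)] = 0.000342 (log Q = −3.466).
E = E° − (0.0592/n)·log Q = +1.04 − (0.0592/2)(−3.466) = +1.14 V.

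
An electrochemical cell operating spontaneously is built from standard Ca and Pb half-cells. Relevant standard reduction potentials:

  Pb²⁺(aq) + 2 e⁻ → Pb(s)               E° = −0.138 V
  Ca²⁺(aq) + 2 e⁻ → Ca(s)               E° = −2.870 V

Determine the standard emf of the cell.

+2.732 V

Of the two couples in this cell, the one with the more positive reduction potential is reduced at the cathode: here that is Pb²⁺/Pb (−0.138 V); Ca²⁺/Ca (−2.870 V) is the anode.
E°cell = E°(cathode) − E°(anode) = −0.138 − (−2.870) = +2.732 V.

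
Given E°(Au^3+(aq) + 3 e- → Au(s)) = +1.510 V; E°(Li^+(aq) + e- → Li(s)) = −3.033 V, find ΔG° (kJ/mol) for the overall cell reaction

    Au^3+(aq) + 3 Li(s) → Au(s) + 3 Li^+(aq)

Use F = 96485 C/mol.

−1315 kJ/mol

In the reaction as written Au^3+(aq) is reduced, so the Au³⁺/Au couple is the cathode and Li⁺/Li is the anode.
E°cell = +1.510 − (−3.033) = +4.543 V; balancing electrons gives n = 3.
ΔG° = −nFE°cell = −(3)(96485)(+4.543) J/mol = −1315 kJ/mol.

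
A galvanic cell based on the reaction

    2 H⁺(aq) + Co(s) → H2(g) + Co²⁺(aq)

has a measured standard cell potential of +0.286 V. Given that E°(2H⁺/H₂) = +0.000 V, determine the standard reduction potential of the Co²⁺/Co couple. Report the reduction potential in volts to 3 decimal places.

In the reaction as written the 2H⁺/H₂ couple is reduced (cathode) and Co²⁺/Co is oxidized (anode), so E°cell = E°(2H⁺/H₂) − E°(Co²⁺/Co).
E°(Co²⁺/Co) = E°(cathode) − E°cell = +0.000 − (+0.286) = −0.286 V.

−0.286 V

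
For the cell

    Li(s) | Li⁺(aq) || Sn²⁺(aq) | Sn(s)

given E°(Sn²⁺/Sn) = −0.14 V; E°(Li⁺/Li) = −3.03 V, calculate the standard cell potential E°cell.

+2.89 V

By convention the left-hand electrode in cell notation is the anode (oxidation) and the right-hand electrode is the cathode (reduction).
E°cell = E°(right) − E°(left) = −0.14 − (−3.03) = +2.89 V.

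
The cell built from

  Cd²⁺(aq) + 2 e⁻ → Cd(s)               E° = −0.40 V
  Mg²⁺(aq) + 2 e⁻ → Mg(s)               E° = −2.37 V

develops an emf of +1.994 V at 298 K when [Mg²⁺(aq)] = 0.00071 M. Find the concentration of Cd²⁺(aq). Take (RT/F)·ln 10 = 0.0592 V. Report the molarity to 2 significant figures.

0.0046 M

With Cd²⁺/Cd at the cathode and Mg²⁺/Mg at the anode, E°cell = −0.40 − (−2.37) = +1.97 V (n = 2).
Since E = E° − (0.0592/n)·log Q, log Q = n(E° − E)/0.0592 = −0.811.
Balancing electrons gives Cd²⁺(aq) + Mg(s) → Cd(s) + Mg²⁺(aq); thus Q = [Mg²⁺(aq)] / [Cd²⁺(aq)].
Solving for the unknown gives log [Cd²⁺(aq)] = −2.338, so [Cd²⁺(aq)] ≈ 0.0046 M.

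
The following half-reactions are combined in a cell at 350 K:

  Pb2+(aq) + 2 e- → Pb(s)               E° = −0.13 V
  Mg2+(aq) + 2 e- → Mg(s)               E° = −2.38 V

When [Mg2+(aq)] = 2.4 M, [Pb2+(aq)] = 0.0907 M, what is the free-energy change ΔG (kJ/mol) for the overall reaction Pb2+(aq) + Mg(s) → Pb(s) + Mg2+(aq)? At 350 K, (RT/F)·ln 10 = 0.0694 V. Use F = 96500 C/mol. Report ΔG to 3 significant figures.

With Pb²⁺/Pb reduced at the cathode, E°cell = −0.13 − (−2.38) = +2.25 V and n = 2.
The reaction quotient is [Mg2+(aq)] / [Pb2+(aq)] = 26.5; by Nernst, E = +2.25 − (0.0694/2)(1.423) = +2.2006 V.
ΔG = −nFE = −(2)(96500)(+2.2006) J/mol = −425 kJ/mol.

−425 kJ/mol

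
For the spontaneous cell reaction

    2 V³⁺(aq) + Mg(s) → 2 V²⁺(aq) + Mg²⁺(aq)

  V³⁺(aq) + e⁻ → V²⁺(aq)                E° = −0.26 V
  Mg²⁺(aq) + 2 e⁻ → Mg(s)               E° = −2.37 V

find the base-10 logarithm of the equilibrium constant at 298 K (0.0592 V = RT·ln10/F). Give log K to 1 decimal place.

The V³⁺/V²⁺ couple is reduced (cathode); E°cell = −0.26 − (−2.37) = +2.11 V with n = 2.
At equilibrium E = 0, so log K = nE°cell / 0.0592 = (2)(+2.11) / 0.0592 = 71.3.

log K = 71.3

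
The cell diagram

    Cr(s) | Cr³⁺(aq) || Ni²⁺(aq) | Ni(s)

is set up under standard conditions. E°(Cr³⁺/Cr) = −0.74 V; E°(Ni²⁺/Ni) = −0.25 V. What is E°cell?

By convention the left-hand electrode in cell notation is the anode (oxidation) and the right-hand electrode is the cathode (reduction).
E°cell = E°(right) − E°(left) = −0.25 − (−0.74) = +0.49 V.

+0.49 V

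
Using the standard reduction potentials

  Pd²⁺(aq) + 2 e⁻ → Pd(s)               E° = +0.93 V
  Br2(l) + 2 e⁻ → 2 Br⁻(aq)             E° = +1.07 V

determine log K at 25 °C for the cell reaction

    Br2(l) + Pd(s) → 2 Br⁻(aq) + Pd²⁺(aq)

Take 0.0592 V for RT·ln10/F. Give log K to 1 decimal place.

log K = 4.7

The Br₂/Br⁻ couple is reduced (cathode); E°cell = +1.07 − (+0.93) = +0.14 V with n = 2.
At equilibrium E = 0, so log K = nE°cell / 0.0592 = (2)(+0.14) / 0.0592 = 4.7.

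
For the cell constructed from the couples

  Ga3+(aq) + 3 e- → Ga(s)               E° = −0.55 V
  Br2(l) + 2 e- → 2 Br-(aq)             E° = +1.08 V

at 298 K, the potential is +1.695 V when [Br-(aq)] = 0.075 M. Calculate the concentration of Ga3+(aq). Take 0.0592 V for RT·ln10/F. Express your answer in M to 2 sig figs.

1.2 M

Br₂/Br⁻ is the cathode (higher E°); E°cell = +1.08 − (−0.55) = +1.63 V with n = 6.
From the Nernst equation, log Q = n(E° − E)/0.0592 = 6·(+1.63 − (+1.695))/0.0592 = −6.588.
For 3 Br2(l) + 2 Ga(s) → 6 Br-(aq) + 2 Ga3+(aq), the reaction quotient is Q = [Br-(aq)]^6·[Ga3+(aq)]^2.
Substituting the known concentrations and solving, log [Ga3+(aq)] = 0.081 and [Ga3+(aq)] = 1.2 M.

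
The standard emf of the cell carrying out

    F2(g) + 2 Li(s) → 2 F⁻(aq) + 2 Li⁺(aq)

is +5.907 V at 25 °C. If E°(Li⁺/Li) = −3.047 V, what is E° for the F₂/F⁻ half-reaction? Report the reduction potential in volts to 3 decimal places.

+2.860 V

In the reaction as written the F₂/F⁻ couple is reduced (cathode) and Li⁺/Li is oxidized (anode), so E°cell = E°(F₂/F⁻) − E°(Li⁺/Li).
E°(F₂/F⁻) = E°cell + E°(anode) = +5.907 + (−3.047) = +2.860 V.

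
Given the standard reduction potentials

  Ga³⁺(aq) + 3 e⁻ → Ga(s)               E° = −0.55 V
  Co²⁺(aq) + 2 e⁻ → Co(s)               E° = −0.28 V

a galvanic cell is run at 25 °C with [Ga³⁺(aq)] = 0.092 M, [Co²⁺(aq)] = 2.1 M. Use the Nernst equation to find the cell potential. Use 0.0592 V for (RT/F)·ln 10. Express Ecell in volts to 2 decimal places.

+0.30 V

The Co²⁺/Co couple has the more positive E°, so it is the cathode; Ga³⁺/Ga is the anode.
The standard potential is −0.28 − (−0.55) = +0.27 V and the balanced reaction transfers n = 6 electrons.
For the overall reaction 3 Co²⁺(aq) + 2 Ga(s) → 3 Co(s) + 2 Ga³⁺(aq), Q = [Ga³⁺(aq)]^2 / [Co²⁺(aq)]^3 = 0.000914, giving log Q = −3.039.
By the Nernst equation, E = +0.27 − (0.0592/6)·(−3.039) = +0.30 V.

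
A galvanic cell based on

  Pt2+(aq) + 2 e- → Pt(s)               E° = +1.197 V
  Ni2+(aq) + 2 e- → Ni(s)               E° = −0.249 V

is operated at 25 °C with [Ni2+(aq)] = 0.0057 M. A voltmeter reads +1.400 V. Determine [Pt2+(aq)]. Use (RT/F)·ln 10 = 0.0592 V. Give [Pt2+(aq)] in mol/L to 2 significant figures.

0.00016 M

With Pt²⁺/Pt at the cathode and Ni²⁺/Ni at the anode, E°cell = +1.197 − (−0.249) = +1.446 V (n = 2).
Rearranging E = E° − (0.0592/n)·log Q gives log Q = 2(+1.446 − (+1.400))/0.0592 = 1.554.
For Pt2+(aq) + Ni(s) → Pt(s) + Ni2+(aq), the reaction quotient is Q = [Ni2+(aq)] / [Pt2+(aq)].
Isolating [Pt2+(aq)] in Q = 10^{1.554} yields log [Pt2+(aq)] = −3.798, i.e. 0.00016 M.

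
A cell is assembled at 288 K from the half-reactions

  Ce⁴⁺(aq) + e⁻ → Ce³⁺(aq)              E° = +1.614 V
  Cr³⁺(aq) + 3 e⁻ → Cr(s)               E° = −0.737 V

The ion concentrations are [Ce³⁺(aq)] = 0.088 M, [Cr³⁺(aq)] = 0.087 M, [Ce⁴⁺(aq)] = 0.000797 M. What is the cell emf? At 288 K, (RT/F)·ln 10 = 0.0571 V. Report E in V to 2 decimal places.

The Ce⁴⁺/Ce³⁺ couple has the more positive E°, so it is the cathode; Cr³⁺/Cr is the anode.
E°cell = +1.614 − (−0.737) = +2.351 V, with n = 3 electrons transferred.
Balancing gives 3 Ce⁴⁺(aq) + Cr(s) → 3 Ce³⁺(aq) + Cr³⁺(aq); hence Q = ([Ce³⁺(aq)]^3·[Cr³⁺(aq)]) / [Ce⁴⁺(aq)]^3 = 1.17×10^5 (log Q = 5.069).
Applying E = E° − (RT ln10/nF)·log Q gives +2.351 − (0.0571/3)(5.069) = +2.25 V.

+2.25 V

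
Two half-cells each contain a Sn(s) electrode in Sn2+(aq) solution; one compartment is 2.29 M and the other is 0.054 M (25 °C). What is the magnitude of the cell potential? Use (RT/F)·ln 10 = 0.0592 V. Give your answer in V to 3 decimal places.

For a concentration cell E°cell = 0, since both electrodes use the same couple.
The compartment with the higher Sn2+(aq) concentration (2.29 M) acts as the cathode; ions are reduced there and produced at the dilute (0.054 M) anode.
With n = 2, Ecell = −(0.0592/2)·log([dilute]/[conc]) = −(0.0592/2)·log(0.054/2.29) = +0.048 V.

0.048 V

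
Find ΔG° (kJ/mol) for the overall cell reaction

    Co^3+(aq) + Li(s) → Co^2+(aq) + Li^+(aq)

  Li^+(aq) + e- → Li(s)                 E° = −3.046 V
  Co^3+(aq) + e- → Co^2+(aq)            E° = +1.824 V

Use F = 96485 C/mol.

In the reaction as written Co^3+(aq) is reduced, so the Co³⁺/Co²⁺ couple is the cathode and Li⁺/Li is the anode.
E°cell = +1.824 − (−3.046) = +4.870 V; balancing electrons gives n = 1.
ΔG° = −nFE°cell = −(1)(96485)(+4.870) J/mol = −470 kJ/mol.

−470 kJ/mol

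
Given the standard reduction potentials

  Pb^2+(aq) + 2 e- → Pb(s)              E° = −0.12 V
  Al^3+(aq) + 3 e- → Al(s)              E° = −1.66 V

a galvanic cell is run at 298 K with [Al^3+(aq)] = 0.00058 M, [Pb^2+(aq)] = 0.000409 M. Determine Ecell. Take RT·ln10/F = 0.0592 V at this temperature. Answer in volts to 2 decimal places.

+1.50 V

Since E°(Pb²⁺/Pb) > E°(Al³⁺/Al), Pb²⁺/Pb serves as the cathode.
E°cell = −0.12 − (−1.66) = +1.54 V, with n = 6 electrons transferred.
Balancing gives 3 Pb^2+(aq) + 2 Al(s) → 3 Pb(s) + 2 Al^3+(aq); hence Q = [Al^3+(aq)]^2 / [Pb^2+(aq)]^3 = 4.92×10^3 (log Q = 3.692).
Applying E = E° − (RT ln10/nF)·log Q gives +1.54 − (0.0592/6)(3.692) = +1.50 V.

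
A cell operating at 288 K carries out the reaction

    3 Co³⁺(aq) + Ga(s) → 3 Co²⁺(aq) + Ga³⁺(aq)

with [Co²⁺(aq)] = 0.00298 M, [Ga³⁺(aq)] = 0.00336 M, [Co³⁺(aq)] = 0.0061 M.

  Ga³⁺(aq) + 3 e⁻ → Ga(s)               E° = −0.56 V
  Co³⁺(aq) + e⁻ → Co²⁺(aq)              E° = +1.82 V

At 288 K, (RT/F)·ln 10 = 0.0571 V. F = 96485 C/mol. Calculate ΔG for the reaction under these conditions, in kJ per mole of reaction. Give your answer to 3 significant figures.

E°cell = +1.82 − (−0.56) = +2.38 V; the balanced reaction transfers n = 3 electrons.
Here Q = ([Co²⁺(aq)]^3·[Ga³⁺(aq)]) / [Co³⁺(aq)]^3 = 0.000392 (log Q = −3.407), giving E = +2.38 − (0.0571/3)·(−3.407) = +2.4448 V.
ΔG = −nFE = −(3)(96485)(+2.4448) J/mol = −708 kJ/mol.

−708 kJ/mol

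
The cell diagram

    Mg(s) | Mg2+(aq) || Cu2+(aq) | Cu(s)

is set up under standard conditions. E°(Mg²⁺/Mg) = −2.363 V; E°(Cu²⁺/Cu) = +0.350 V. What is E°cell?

+2.713 V

By convention the left-hand electrode in cell notation is the anode (oxidation) and the right-hand electrode is the cathode (reduction).
E°cell = E°(right) − E°(left) = +0.350 − (−2.363) = +2.713 V.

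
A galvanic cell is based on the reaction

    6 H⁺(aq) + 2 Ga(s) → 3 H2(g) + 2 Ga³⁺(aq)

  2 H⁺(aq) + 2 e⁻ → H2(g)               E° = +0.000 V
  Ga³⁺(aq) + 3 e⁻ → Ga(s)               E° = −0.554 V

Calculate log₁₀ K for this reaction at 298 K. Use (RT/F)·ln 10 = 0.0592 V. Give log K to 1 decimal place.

The 2H⁺/H₂ couple is reduced (cathode); E°cell = +0.000 − (−0.554) = +0.554 V with n = 6.
At equilibrium E = 0, so log K = nE°cell / 0.0592 = (6)(+0.554) / 0.0592 = 56.1.

log K = 56.1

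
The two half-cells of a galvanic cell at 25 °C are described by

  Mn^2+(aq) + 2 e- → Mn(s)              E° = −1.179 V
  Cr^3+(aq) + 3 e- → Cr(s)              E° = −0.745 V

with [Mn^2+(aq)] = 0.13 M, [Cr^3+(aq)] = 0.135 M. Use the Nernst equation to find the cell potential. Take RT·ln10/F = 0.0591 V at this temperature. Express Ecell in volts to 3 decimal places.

Cr³⁺/Cr is reduced (cathode, E° = −0.745 V) and Mn²⁺/Mn is oxidized (anode).
E°cell = E°cat − E°an = −0.745 − (−1.179) = +0.434 V; n = 6.
Balancing gives 2 Cr^3+(aq) + 3 Mn(s) → 2 Cr(s) + 3 Mn^2+(aq); hence Q = [Mn^2+(aq)]^3 / [Cr^3+(aq)]^2 = 0.121 (log Q = −0.919).
E = E° − (0.0591/n)·log Q = +0.434 − (0.0591/6)(−0.919) = +0.443 V.

+0.443 V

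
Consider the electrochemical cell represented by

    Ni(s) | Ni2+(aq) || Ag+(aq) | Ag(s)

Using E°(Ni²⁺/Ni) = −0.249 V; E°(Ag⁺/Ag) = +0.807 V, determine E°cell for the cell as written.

+1.056 V

By convention the left-hand electrode in cell notation is the anode (oxidation) and the right-hand electrode is the cathode (reduction).
E°cell = E°(right) − E°(left) = +0.807 − (−0.249) = +1.056 V.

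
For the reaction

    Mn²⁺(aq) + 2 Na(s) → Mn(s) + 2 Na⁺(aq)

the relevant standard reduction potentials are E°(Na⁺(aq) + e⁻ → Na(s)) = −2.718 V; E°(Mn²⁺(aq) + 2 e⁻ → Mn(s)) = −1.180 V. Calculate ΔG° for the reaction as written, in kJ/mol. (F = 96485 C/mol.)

−297 kJ/mol

In the reaction as written Mn²⁺(aq) is reduced, so the Mn²⁺/Mn couple is the cathode and Na⁺/Na is the anode.
E°cell = −1.180 − (−2.718) = +1.538 V; balancing electrons gives n = 2.
ΔG° = −nFE°cell = −(2)(96485)(+1.538) J/mol = −297 kJ/mol.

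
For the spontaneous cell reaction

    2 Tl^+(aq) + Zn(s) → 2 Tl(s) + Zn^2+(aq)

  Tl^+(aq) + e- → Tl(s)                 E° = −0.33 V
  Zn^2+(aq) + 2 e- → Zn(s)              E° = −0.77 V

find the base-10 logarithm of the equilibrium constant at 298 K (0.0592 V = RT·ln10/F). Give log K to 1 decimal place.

log K = 14.9

The Tl⁺/Tl couple is reduced (cathode); E°cell = −0.33 − (−0.77) = +0.44 V with n = 2.
At equilibrium E = 0, so log K = nE°cell / 0.0592 = (2)(+0.44) / 0.0592 = 14.9.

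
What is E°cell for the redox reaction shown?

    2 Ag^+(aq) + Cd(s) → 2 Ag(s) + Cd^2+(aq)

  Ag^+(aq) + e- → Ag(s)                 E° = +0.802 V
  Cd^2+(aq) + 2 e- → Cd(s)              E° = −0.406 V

+1.208 V

In the reaction as written, Ag^+(aq) is reduced (cathode) and Cd^2+(aq) is produced by oxidation at the anode.
E°cell = E°(cathode) − E°(anode) = +0.802 − (−0.406) = +1.208 V.
The positive value indicates the reaction is spontaneous as written.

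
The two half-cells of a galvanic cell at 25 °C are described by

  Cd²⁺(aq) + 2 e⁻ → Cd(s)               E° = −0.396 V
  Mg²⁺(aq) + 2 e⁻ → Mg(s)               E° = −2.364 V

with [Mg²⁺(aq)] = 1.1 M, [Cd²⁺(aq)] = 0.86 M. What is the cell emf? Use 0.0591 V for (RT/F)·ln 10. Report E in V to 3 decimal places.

Cd²⁺/Cd is reduced (cathode, E° = −0.396 V) and Mg²⁺/Mg is oxidized (anode).
E°cell = −0.396 − (−2.364) = +1.968 V, with n = 2 electrons transferred.
For the overall reaction Cd²⁺(aq) + Mg(s) → Cd(s) + Mg²⁺(aq), Q = [Mg²⁺(aq)] / [Cd²⁺(aq)] = 1.28, giving log Q = 0.107.
By the Nernst equation, E = +1.968 − (0.0591/2)·(0.107) = +1.965 V.

+1.965 V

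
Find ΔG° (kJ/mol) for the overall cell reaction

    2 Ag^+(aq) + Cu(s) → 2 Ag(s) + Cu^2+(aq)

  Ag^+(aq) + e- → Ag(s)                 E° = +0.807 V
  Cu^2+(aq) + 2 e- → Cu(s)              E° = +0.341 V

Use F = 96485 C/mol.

In the reaction as written Ag^+(aq) is reduced, so the Ag⁺/Ag couple is the cathode and Cu²⁺/Cu is the anode.
E°cell = +0.807 − (+0.341) = +0.466 V; balancing electrons gives n = 2.
ΔG° = −nFE°cell = −(2)(96485)(+0.466) J/mol = −89.9 kJ/mol.

−89.9 kJ/mol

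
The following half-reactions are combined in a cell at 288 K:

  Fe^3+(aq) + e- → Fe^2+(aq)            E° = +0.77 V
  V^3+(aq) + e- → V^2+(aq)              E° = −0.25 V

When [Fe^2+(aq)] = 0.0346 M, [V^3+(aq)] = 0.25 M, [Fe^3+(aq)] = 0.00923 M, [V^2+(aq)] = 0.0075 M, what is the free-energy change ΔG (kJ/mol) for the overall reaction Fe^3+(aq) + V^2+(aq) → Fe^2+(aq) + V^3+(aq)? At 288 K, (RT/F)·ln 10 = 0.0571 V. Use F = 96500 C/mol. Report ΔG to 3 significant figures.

−86.9 kJ/mol

E°cell = +0.77 − (−0.25) = +1.02 V; the balanced reaction transfers n = 1 electron.
Here Q = ([Fe^2+(aq)]·[V^3+(aq)]) / ([Fe^3+(aq)]·[V^2+(aq)]) = 125 (log Q = 2.097), giving E = +1.02 − (0.0571/1)·(2.097) = +0.9003 V.
Then ΔG = −nFE = −1 × 96500 × +0.9003 J/mol = −86.9 kJ/mol.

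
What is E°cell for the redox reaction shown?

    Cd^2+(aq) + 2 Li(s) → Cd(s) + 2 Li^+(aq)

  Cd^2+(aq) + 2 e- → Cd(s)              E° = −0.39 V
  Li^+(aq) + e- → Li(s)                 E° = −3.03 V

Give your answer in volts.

Cd^2+(aq) gains electrons, so the Cd²⁺/Cd couple is the cathode; the Li⁺/Li couple is the anode.
E°cell = E°(cathode) − E°(anode) = −0.39 − (−3.03) = +2.64 V.

+2.64 V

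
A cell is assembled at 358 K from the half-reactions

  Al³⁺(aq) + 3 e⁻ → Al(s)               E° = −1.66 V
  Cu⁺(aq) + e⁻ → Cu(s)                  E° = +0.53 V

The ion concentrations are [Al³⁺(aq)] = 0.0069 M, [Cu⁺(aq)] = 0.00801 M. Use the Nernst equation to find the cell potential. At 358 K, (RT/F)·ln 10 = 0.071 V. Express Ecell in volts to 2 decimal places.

Since E°(Cu⁺/Cu) > E°(Al³⁺/Al), Cu⁺/Cu serves as the cathode.
The standard potential is +0.53 − (−1.66) = +2.19 V and the balanced reaction transfers n = 3 electrons.
The balanced reaction is 3 Cu⁺(aq) + Al(s) → 3 Cu(s) + Al³⁺(aq), so Q = [Al³⁺(aq)] / [Cu⁺(aq)]^3 = 1.34×10^4 and log Q = 4.128.
Applying E = E° − (RT ln10/nF)·log Q gives +2.19 − (0.071/3)(4.128) = +2.09 V.

+2.09 V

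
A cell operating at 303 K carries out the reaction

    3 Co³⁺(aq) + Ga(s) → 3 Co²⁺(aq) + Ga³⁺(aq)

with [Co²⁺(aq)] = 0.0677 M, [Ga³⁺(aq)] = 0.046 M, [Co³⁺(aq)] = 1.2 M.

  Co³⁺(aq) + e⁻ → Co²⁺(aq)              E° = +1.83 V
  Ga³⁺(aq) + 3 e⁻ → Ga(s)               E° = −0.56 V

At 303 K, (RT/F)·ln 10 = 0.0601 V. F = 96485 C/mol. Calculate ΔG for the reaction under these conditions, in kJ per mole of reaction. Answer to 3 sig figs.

The standard cell potential is +1.83 − (−0.56) = +2.39 V, with n = 3 electrons in the balanced equation.
Q = ([Co²⁺(aq)]^3·[Ga³⁺(aq)]) / [Co³⁺(aq)]^3 = 8.26×10^−6, so log Q = −5.083 and E = +2.39 − (0.0601/3)(−5.083) = +2.4918 V.
Then ΔG = −nFE = −3 × 96485 × +2.4918 J/mol = −721 kJ/mol.

−721 kJ/mol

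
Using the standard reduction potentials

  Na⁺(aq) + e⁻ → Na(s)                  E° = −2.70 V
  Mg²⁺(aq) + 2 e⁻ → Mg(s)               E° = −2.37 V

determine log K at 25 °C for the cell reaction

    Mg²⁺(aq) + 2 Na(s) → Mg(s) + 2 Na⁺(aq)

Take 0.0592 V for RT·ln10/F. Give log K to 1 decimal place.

The Mg²⁺/Mg couple is reduced (cathode); E°cell = −2.37 − (−2.70) = +0.33 V with n = 2.
At equilibrium E = 0, so log K = nE°cell / 0.0592 = (2)(+0.33) / 0.0592 = 11.1.

log K = 11.1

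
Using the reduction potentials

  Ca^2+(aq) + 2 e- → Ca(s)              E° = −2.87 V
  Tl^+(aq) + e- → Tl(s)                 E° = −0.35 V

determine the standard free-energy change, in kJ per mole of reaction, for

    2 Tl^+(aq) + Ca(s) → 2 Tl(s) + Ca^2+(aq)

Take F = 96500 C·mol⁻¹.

−486 kJ/mol

In the reaction as written Tl^+(aq) is reduced, so the Tl⁺/Tl couple is the cathode and Ca²⁺/Ca is the anode.
E°cell = −0.35 − (−2.87) = +2.52 V; balancing electrons gives n = 2.
ΔG° = −nFE°cell = −(2)(96500)(+2.52) J/mol = −486 kJ/mol.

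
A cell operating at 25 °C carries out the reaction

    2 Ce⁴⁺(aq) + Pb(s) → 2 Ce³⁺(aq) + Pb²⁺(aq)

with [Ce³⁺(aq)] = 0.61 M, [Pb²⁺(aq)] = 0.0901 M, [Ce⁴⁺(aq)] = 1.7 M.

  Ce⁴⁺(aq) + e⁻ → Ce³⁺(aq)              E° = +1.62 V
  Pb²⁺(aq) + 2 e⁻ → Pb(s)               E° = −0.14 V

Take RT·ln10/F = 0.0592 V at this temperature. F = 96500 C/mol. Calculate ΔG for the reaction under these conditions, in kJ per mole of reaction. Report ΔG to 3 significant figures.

The standard cell potential is +1.62 − (−0.14) = +1.76 V, with n = 2 electrons in the balanced equation.
Here Q = ([Ce³⁺(aq)]^2·[Pb²⁺(aq)]) / [Ce⁴⁺(aq)]^2 = 0.0116 (log Q = −1.936), giving E = +1.76 − (0.0592/2)·(−1.936) = +1.8173 V.
Then ΔG = −nFE = −2 × 96500 × +1.8173 J/mol = −351 kJ/mol.

−351 kJ/mol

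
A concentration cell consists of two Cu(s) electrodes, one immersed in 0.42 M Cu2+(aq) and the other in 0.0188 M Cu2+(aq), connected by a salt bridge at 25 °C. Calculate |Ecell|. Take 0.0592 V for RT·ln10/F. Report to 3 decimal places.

For a concentration cell E°cell = 0, since both electrodes use the same couple.
The compartment with the higher Cu2+(aq) concentration (0.42 M) acts as the cathode; ions are reduced there and produced at the dilute (0.0188 M) anode.
With n = 2, Ecell = −(0.0592/2)·log([dilute]/[conc]) = −(0.0592/2)·log(0.0188/0.42) = +0.040 V.

0.040 V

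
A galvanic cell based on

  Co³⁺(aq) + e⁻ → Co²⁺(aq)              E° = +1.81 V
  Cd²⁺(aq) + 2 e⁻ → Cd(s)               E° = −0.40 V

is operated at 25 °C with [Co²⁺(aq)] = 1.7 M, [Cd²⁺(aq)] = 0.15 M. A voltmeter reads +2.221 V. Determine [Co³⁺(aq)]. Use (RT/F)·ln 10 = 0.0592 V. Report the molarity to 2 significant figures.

1.0 M

The Co³⁺/Co²⁺ couple has the larger reduction potential, so it is the cathode: E°cell = +1.81 − (−0.40) = +2.21 V and n = 2.
Rearranging E = E° − (0.0592/n)·log Q gives log Q = 2(+2.21 − (+2.221))/0.0592 = −0.372.
Balancing electrons gives 2 Co³⁺(aq) + Cd(s) → 2 Co²⁺(aq) + Cd²⁺(aq); thus Q = ([Co²⁺(aq)]^2·[Cd²⁺(aq)]) / [Co³⁺(aq)]^2.
Isolating [Co³⁺(aq)] in Q = 10^{−0.372} yields log [Co³⁺(aq)] = 0.004, i.e. 1.0 M.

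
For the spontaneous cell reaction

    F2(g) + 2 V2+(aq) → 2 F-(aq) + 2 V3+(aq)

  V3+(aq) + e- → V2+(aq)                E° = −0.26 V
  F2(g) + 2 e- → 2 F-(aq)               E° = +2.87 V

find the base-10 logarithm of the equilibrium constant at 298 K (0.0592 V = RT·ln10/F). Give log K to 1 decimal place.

The F₂/F⁻ couple is reduced (cathode); E°cell = +2.87 − (−0.26) = +3.13 V with n = 2.
At equilibrium E = 0, so log K = nE°cell / 0.0592 = (2)(+3.13) / 0.0592 = 105.7.

log K = 105.7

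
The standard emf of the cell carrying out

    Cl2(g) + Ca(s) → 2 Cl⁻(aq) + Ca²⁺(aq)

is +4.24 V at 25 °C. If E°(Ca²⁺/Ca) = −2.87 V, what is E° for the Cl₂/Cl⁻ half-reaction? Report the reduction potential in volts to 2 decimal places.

In the reaction as written the Cl₂/Cl⁻ couple is reduced (cathode) and Ca²⁺/Ca is oxidized (anode), so E°cell = E°(Cl₂/Cl⁻) − E°(Ca²⁺/Ca).
E°(Cl₂/Cl⁻) = E°cell + E°(anode) = +4.24 + (−2.87) = +1.37 V.

+1.37 V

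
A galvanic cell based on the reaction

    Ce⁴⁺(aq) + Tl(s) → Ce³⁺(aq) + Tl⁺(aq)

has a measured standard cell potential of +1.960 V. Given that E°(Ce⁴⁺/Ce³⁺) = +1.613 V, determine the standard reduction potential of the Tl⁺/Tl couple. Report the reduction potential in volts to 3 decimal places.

In the reaction as written the Ce⁴⁺/Ce³⁺ couple is reduced (cathode) and Tl⁺/Tl is oxidized (anode), so E°cell = E°(Ce⁴⁺/Ce³⁺) − E°(Tl⁺/Tl).
E°(Tl⁺/Tl) = E°(cathode) − E°cell = +1.613 − (+1.960) = −0.347 V.

−0.347 V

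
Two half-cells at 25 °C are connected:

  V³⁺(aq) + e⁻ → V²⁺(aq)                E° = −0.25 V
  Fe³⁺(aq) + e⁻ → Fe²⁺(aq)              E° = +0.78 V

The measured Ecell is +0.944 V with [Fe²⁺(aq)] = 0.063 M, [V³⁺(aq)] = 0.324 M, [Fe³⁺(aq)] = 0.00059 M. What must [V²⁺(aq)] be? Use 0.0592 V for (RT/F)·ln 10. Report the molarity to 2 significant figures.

1.2 M

The Fe³⁺/Fe²⁺ couple has the larger reduction potential, so it is the cathode: E°cell = +0.78 − (−0.25) = +1.03 V and n = 1.
From the Nernst equation, log Q = n(E° − E)/0.0592 = 1·(+1.03 − (+0.944))/0.0592 = 1.453.
Balancing electrons gives Fe³⁺(aq) + V²⁺(aq) → Fe²⁺(aq) + V³⁺(aq); thus Q = ([Fe²⁺(aq)]·[V³⁺(aq)]) / ([Fe³⁺(aq)]·[V²⁺(aq)]).
Isolating [V²⁺(aq)] in Q = 10^{1.453} yields log [V²⁺(aq)] = 0.086, i.e. 1.2 M.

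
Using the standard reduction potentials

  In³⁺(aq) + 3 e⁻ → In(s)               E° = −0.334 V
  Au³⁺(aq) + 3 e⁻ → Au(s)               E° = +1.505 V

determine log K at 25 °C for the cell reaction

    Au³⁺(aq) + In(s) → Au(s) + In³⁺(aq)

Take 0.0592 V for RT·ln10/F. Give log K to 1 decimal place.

log K = 93.2

The Au³⁺/Au couple is reduced (cathode); E°cell = +1.505 − (−0.334) = +1.839 V with n = 3.
At equilibrium E = 0, so log K = nE°cell / 0.0592 = (3)(+1.839) / 0.0592 = 93.2.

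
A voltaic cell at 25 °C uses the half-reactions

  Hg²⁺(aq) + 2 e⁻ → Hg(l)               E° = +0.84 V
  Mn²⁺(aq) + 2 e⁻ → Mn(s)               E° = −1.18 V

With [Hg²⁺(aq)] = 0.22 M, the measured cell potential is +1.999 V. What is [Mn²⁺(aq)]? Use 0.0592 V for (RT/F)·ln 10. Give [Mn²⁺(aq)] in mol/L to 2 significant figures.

With Hg²⁺/Hg at the cathode and Mn²⁺/Mn at the anode, E°cell = +0.84 − (−1.18) = +2.02 V (n = 2).
From the Nernst equation, log Q = n(E° − E)/0.0592 = 2·(+2.02 − (+1.999))/0.0592 = 0.709.
The balanced reaction is Hg²⁺(aq) + Mn(s) → Hg(l) + Mn²⁺(aq), so Q = [Mn²⁺(aq)] / [Hg²⁺(aq)].
Isolating [Mn²⁺(aq)] in Q = 10^{0.709} yields log [Mn²⁺(aq)] = 0.051, i.e. 1.1 M.

1.1 M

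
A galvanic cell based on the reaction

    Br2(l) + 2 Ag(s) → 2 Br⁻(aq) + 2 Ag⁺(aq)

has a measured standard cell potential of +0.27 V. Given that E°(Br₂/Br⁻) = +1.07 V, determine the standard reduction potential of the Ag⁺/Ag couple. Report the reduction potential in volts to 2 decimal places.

In the reaction as written the Br₂/Br⁻ couple is reduced (cathode) and Ag⁺/Ag is oxidized (anode), so E°cell = E°(Br₂/Br⁻) − E°(Ag⁺/Ag).
E°(Ag⁺/Ag) = E°(cathode) − E°cell = +1.07 − (+0.27) = +0.80 V.

+0.80 V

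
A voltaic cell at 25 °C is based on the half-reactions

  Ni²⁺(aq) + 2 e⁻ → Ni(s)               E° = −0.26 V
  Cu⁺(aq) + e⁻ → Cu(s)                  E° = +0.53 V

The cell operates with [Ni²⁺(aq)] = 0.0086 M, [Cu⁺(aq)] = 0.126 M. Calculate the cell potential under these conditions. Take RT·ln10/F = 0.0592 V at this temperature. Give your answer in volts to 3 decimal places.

Since E°(Cu⁺/Cu) > E°(Ni²⁺/Ni), Cu⁺/Cu serves as the cathode.
E°cell = E°cat − E°an = +0.53 − (−0.26) = +0.79 V; n = 2.
The balanced reaction is 2 Cu⁺(aq) + Ni(s) → 2 Cu(s) + Ni²⁺(aq), so Q = [Ni²⁺(aq)] / [Cu⁺(aq)]^2 = 0.542 and log Q = −0.266.
Applying E = E° − (RT ln10/nF)·log Q gives +0.79 − (0.0592/2)(−0.266) = +0.798 V.

+0.798 V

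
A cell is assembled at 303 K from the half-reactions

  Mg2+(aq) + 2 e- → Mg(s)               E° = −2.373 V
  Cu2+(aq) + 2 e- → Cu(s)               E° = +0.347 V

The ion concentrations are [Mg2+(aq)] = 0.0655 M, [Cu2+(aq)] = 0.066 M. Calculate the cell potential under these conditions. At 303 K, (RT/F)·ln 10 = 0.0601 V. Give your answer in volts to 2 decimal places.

+2.72 V

The Cu²⁺/Cu couple has the more positive E°, so it is the cathode; Mg²⁺/Mg is the anode.
E°cell = E°cat − E°an = +0.347 − (−2.373) = +2.720 V; n = 2.
The balanced reaction is Cu2+(aq) + Mg(s) → Cu(s) + Mg2+(aq), so Q = [Mg2+(aq)] / [Cu2+(aq)] = 0.992 and log Q = −0.003.
Applying E = E° − (RT ln10/nF)·log Q gives +2.720 − (0.0601/2)(−0.003) = +2.72 V.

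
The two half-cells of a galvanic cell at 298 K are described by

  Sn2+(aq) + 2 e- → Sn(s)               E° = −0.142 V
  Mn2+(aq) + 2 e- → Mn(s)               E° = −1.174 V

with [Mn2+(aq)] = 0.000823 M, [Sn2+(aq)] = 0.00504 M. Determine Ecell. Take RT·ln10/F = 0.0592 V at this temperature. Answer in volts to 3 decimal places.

Since E°(Sn²⁺/Sn) > E°(Mn²⁺/Mn), Sn²⁺/Sn serves as the cathode.
E°cell = −0.142 − (−1.174) = +1.032 V, with n = 2 electrons transferred.
Balancing gives Sn2+(aq) + Mn(s) → Sn(s) + Mn2+(aq); hence Q = [Mn2+(aq)] / [Sn2+(aq)] = 0.163 (log Q = −0.787).
By the Nernst equation, E = +1.032 − (0.0592/2)·(−0.787) = +1.055 V.

+1.055 V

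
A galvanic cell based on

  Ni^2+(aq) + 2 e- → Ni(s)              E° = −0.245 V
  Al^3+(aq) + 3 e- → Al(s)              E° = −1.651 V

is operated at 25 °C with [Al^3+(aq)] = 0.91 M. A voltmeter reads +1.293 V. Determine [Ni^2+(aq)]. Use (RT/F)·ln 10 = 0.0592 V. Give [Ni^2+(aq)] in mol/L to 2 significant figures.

The Ni²⁺/Ni couple has the larger reduction potential, so it is the cathode: E°cell = −0.245 − (−1.651) = +1.406 V and n = 6.
Rearranging E = E° − (0.0592/n)·log Q gives log Q = 6(+1.406 − (+1.293))/0.0592 = 11.453.
The balanced reaction is 3 Ni^2+(aq) + 2 Al(s) → 3 Ni(s) + 2 Al^3+(aq), so Q = [Al^3+(aq)]^2 / [Ni^2+(aq)]^3.
Isolating [Ni^2+(aq)] in Q = 10^{11.453} yields log [Ni^2+(aq)] = −3.845, i.e. 0.00014 M.

0.00014 M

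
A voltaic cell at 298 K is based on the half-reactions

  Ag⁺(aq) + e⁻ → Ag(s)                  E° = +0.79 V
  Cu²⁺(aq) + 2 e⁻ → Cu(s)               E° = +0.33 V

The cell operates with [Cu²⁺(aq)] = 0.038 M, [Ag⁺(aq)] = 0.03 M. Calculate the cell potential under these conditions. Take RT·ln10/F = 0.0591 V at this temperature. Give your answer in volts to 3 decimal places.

Since E°(Ag⁺/Ag) > E°(Cu²⁺/Cu), Ag⁺/Ag serves as the cathode.
The standard potential is +0.79 − (+0.33) = +0.46 V and the balanced reaction transfers n = 2 electrons.
The balanced reaction is 2 Ag⁺(aq) + Cu(s) → 2 Ag(s) + Cu²⁺(aq), so Q = [Cu²⁺(aq)] / [Ag⁺(aq)]^2 = 42.2 and log Q = 1.626.
E = E° − (0.0591/n)·log Q = +0.46 − (0.0591/2)(1.626) = +0.412 V.

+0.412 V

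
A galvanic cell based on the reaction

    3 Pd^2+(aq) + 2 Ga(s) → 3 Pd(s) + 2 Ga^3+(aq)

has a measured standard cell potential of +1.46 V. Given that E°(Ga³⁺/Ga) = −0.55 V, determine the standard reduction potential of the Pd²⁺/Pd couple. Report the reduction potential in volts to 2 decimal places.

In the reaction as written the Pd²⁺/Pd couple is reduced (cathode) and Ga³⁺/Ga is oxidized (anode), so E°cell = E°(Pd²⁺/Pd) − E°(Ga³⁺/Ga).
E°(Pd²⁺/Pd) = E°cell + E°(anode) = +1.46 + (−0.55) = +0.91 V.

+0.91 V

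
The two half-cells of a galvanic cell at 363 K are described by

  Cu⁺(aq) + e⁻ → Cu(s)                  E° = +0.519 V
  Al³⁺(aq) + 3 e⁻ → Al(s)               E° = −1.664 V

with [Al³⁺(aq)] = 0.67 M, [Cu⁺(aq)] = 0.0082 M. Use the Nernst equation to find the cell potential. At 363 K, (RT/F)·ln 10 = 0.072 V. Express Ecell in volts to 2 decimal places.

Since E°(Cu⁺/Cu) > E°(Al³⁺/Al), Cu⁺/Cu serves as the cathode.
The standard potential is +0.519 − (−1.664) = +2.183 V and the balanced reaction transfers n = 3 electrons.
For the overall reaction 3 Cu⁺(aq) + Al(s) → 3 Cu(s) + Al³⁺(aq), Q = [Al³⁺(aq)] / [Cu⁺(aq)]^3 = 1.22×10^6, giving log Q = 6.085.
By the Nernst equation, E = +2.183 − (0.072/3)·(6.085) = +2.04 V.

+2.04 V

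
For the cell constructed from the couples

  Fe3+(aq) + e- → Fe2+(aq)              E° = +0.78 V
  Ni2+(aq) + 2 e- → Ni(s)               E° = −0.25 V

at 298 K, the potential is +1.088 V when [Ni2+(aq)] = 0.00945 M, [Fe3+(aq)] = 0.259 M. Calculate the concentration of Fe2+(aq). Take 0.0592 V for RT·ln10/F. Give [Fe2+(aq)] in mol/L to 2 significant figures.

0.28 M

Fe³⁺/Fe²⁺ is the cathode (higher E°); E°cell = +0.78 − (−0.25) = +1.03 V with n = 2.
From the Nernst equation, log Q = n(E° − E)/0.0592 = 2·(+1.03 − (+1.088))/0.0592 = −1.959.
The balanced reaction is 2 Fe3+(aq) + Ni(s) → 2 Fe2+(aq) + Ni2+(aq), so Q = ([Fe2+(aq)]^2·[Ni2+(aq)]) / [Fe3+(aq)]^2.
Isolating [Fe2+(aq)] in Q = 10^{−1.959} yields log [Fe2+(aq)] = −0.554, i.e. 0.28 M.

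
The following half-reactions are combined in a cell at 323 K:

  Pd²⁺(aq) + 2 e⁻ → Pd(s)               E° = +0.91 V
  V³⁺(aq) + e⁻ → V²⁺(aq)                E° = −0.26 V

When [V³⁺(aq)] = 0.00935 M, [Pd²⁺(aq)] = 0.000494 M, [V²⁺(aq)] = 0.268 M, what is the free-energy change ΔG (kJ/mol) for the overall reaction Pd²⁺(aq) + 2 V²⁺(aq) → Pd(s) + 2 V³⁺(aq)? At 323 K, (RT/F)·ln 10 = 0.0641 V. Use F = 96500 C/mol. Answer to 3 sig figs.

−223 kJ/mol

E°cell = +0.91 − (−0.26) = +1.17 V; the balanced reaction transfers n = 2 electrons.
Here Q = [V³⁺(aq)]^2 / ([Pd²⁺(aq)]·[V²⁺(aq)]^2) = 2.46 (log Q = 0.392), giving E = +1.17 − (0.0641/2)·(0.392) = +1.1574 V.
Finally ΔG = −nFE = −(2)(96500 C/mol)(+1.1574 V) = −223 kJ/mol.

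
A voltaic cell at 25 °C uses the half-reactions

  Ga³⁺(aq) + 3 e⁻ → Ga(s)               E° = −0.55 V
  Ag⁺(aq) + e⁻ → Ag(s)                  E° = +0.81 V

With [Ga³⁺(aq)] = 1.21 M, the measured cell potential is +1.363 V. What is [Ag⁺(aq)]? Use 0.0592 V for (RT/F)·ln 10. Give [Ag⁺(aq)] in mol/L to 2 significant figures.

1.2 M

With Ag⁺/Ag at the cathode and Ga³⁺/Ga at the anode, E°cell = +0.81 − (−0.55) = +1.36 V (n = 3).
Rearranging E = E° − (0.0592/n)·log Q gives log Q = 3(+1.36 − (+1.363))/0.0592 = −0.152.
The balanced reaction is 3 Ag⁺(aq) + Ga(s) → 3 Ag(s) + Ga³⁺(aq), so Q = [Ga³⁺(aq)] / [Ag⁺(aq)]^3.
Substituting the known concentrations and solving, log [Ag⁺(aq)] = 0.078 and [Ag⁺(aq)] = 1.2 M.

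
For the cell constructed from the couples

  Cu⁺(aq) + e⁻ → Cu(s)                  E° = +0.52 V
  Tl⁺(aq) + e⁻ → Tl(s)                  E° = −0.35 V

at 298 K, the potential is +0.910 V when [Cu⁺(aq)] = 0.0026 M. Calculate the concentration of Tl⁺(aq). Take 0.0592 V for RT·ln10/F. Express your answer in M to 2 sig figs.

Cu⁺/Cu is the cathode (higher E°); E°cell = +0.52 − (−0.35) = +0.87 V with n = 1.
Since E = E° − (0.0592/n)·log Q, log Q = n(E° − E)/0.0592 = −0.676.
The balanced reaction is Cu⁺(aq) + Tl(s) → Cu(s) + Tl⁺(aq), so Q = [Tl⁺(aq)] / [Cu⁺(aq)].
Substituting the known concentrations and solving, log [Tl⁺(aq)] = −3.261 and [Tl⁺(aq)] = 0.00055 M.

0.00055 M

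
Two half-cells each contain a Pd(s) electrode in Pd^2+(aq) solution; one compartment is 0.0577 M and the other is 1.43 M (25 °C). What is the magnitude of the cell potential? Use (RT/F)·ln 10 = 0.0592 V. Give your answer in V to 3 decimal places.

0.041 V

For a concentration cell E°cell = 0, since both electrodes use the same couple.
The compartment with the higher Pd^2+(aq) concentration (1.43 M) acts as the cathode; ions are reduced there and produced at the dilute (0.0577 M) anode.
With n = 2, Ecell = −(0.0592/2)·log([dilute]/[conc]) = −(0.0592/2)·log(0.0577/1.43) = +0.041 V.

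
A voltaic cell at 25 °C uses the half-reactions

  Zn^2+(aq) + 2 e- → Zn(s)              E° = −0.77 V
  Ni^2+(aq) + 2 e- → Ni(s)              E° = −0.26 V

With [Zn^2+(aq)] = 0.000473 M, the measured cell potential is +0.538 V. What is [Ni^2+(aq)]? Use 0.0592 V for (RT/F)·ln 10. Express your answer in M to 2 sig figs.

0.0042 M

The Ni²⁺/Ni couple has the larger reduction potential, so it is the cathode: E°cell = −0.26 − (−0.77) = +0.51 V and n = 2.
Rearranging E = E° − (0.0592/n)·log Q gives log Q = 2(+0.51 − (+0.538))/0.0592 = −0.946.
The balanced reaction is Ni^2+(aq) + Zn(s) → Ni(s) + Zn^2+(aq), so Q = [Zn^2+(aq)] / [Ni^2+(aq)].
Solving for the unknown gives log [Ni^2+(aq)] = −2.379, so [Ni^2+(aq)] ≈ 0.0042 M.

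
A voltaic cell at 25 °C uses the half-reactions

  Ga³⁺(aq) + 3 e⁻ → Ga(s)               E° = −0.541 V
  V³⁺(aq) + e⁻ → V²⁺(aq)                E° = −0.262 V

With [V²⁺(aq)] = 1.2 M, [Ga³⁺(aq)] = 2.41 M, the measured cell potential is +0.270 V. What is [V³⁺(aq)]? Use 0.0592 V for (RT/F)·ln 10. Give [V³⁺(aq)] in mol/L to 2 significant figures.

V³⁺/V²⁺ is the cathode (higher E°); E°cell = −0.262 − (−0.541) = +0.279 V with n = 3.
Rearranging E = E° − (0.0592/n)·log Q gives log Q = 3(+0.279 − (+0.270))/0.0592 = 0.456.
Balancing electrons gives 3 V³⁺(aq) + Ga(s) → 3 V²⁺(aq) + Ga³⁺(aq); thus Q = ([V²⁺(aq)]^3·[Ga³⁺(aq)]) / [V³⁺(aq)]^3.
Solving for the unknown gives log [V³⁺(aq)] = 0.055, so [V³⁺(aq)] ≈ 1.1 M.

1.1 M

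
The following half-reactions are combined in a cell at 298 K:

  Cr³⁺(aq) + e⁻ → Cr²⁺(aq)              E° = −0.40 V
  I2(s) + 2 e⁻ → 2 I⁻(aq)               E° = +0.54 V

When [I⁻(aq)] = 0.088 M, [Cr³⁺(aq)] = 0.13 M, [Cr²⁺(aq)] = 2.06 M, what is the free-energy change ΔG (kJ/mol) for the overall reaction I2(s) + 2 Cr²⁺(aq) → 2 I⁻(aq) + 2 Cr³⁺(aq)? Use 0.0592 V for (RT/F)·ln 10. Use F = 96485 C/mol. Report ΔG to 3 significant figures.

E°cell = +0.54 − (−0.40) = +0.94 V; the balanced reaction transfers n = 2 electrons.
Here Q = ([I⁻(aq)]^2·[Cr³⁺(aq)]^2) / [Cr²⁺(aq)]^2 = 3.08×10^−5 (log Q = −4.511), giving E = +0.94 − (0.0592/2)·(−4.511) = +1.0735 V.
Finally ΔG = −nFE = −(2)(96485 C/mol)(+1.0735 V) = −207 kJ/mol.

−207 kJ/mol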